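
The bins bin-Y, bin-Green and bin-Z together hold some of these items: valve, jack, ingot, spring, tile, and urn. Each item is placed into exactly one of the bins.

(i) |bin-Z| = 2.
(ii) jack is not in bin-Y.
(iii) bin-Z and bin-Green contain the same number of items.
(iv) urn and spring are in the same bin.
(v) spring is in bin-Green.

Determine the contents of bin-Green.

bin-Green = {spring, urn}

From (ii): jack ∉ bin-Y.
From (v): spring ∈ bin-Green.
(iv): urn matches spring: urn ∉ bin-Y.
(iv): urn matches spring: urn ∈ bin-Green.
Suppose valve ∈ bin-Green: no assignment then satisfies all the clues, so valve ∉ bin-Green.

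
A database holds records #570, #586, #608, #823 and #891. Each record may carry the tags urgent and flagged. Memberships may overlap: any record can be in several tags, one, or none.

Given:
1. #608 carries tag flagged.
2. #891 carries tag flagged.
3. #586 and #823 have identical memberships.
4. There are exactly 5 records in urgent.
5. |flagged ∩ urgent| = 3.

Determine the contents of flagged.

From (1): #608 ∈ flagged.
From (2): #891 ∈ flagged.
(4): only 5 candidates remain for urgent, so all are in.
Suppose #570 ∉ flagged: no assignment then satisfies all the clues, so #570 ∈ flagged.

flagged = {#570, #608, #891}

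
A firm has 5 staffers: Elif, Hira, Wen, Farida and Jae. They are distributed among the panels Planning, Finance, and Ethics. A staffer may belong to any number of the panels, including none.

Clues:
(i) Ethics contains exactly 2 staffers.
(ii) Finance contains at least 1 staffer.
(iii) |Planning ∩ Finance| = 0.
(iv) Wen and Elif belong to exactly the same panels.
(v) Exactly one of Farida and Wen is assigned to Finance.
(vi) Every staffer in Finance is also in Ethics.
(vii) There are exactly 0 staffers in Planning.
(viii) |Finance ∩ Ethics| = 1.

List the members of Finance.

Finance = {Farida}

(vii): Planning already has 0, so the rest are out.
Suppose Elif ∈ Finance: no assignment then satisfies all the clues, so Elif ∉ Finance.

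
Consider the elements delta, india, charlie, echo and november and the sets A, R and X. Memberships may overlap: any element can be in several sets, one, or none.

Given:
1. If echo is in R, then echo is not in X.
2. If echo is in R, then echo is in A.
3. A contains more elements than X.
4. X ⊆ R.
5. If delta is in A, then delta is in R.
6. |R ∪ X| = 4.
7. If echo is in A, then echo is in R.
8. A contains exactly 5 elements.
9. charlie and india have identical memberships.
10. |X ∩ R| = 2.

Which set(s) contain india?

india: A, R, X

(8): only 5 candidates remain for A, so all are in.
(5): delta ∈ R.
(7): echo ∈ R.
(1): echo ∉ X.
Suppose india ∉ R: no assignment then satisfies all the clues, so india ∈ R.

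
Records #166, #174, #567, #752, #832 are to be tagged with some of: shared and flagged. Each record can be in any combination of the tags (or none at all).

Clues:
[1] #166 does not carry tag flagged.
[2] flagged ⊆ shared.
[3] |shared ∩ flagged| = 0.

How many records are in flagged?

0

From (1): #166 ∉ flagged.
Suppose #174 ∈ flagged: no assignment then satisfies all the clues, so #174 ∉ flagged.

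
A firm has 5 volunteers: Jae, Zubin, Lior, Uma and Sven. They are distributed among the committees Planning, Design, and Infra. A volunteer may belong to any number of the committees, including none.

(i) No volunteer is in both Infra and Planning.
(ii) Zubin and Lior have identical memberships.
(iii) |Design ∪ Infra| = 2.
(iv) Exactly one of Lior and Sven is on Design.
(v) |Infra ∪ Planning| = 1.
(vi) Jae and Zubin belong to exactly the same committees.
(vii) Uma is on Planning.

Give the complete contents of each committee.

Planning = {Uma}; Design = {Sven, Uma}; Infra = {}

From (vii): Uma ∈ Planning.
(i) (disjoint): Uma ∉ Infra.
Suppose Jae ∈ Planning: no assignment then satisfies all the clues, so Jae ∉ Planning.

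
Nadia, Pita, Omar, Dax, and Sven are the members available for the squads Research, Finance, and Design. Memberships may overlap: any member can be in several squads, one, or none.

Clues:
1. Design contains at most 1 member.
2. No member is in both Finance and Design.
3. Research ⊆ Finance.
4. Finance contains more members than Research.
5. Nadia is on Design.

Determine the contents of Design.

Design = {Nadia}

From (5): Nadia ∈ Design.
(1): Design already has 1, so the rest are out.
(2) (disjoint): Nadia ∉ Finance.
(3) contrapositive: Nadia ∉ Research.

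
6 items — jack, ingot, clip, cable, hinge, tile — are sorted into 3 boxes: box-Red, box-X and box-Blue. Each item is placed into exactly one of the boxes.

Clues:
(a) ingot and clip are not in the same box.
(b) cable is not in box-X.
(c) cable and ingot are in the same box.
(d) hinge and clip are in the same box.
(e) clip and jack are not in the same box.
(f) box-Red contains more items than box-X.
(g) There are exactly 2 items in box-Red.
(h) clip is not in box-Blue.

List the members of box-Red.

box-Red = {clip, hinge}

From (b): cable ∉ box-X.
From (h): clip ∉ box-Blue.
(c): ingot matches cable: ingot ∉ box-X.
(d): hinge matches clip: hinge ∉ box-Blue.
Suppose jack ∈ box-Red: no assignment then satisfies all the clues, so jack ∉ box-Red.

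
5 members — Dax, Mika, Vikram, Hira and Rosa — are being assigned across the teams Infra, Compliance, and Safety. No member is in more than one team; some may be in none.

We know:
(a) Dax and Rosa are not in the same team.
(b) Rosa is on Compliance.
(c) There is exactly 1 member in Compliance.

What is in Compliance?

From (b): Rosa ∈ Compliance.
(a): Dax ∉ Compliance.
(c): Compliance already has 1, so the rest are out.

Compliance = {Rosa}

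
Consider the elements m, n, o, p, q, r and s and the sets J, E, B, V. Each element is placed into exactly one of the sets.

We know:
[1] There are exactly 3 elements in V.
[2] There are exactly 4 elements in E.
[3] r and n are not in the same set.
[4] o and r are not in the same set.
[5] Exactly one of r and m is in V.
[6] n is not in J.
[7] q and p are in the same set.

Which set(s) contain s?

s: E

From (6): n ∉ J.
Suppose s ∈ J: no assignment then satisfies all the clues, so s ∉ J.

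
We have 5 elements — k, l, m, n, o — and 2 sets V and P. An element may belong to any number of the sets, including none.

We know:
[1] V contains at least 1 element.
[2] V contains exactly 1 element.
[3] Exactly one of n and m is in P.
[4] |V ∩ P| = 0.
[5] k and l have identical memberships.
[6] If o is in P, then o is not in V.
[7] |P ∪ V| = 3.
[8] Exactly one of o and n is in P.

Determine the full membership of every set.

V = {n}; P = {m, o}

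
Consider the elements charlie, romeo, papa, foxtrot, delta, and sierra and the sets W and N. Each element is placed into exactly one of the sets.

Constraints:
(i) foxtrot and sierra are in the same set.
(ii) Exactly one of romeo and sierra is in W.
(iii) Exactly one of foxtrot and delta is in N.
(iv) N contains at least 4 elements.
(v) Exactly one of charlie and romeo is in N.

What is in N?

N = {charlie, foxtrot, papa, sierra}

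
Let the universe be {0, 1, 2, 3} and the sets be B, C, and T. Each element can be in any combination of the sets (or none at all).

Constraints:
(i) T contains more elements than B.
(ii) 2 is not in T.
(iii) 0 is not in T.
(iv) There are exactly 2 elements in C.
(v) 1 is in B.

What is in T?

T = {1, 3}

From (ii): 2 ∉ T.
From (iii): 0 ∉ T.
From (v): 1 ∈ B.
Suppose 1 ∉ T: no assignment then satisfies all the clues, so 1 ∈ T.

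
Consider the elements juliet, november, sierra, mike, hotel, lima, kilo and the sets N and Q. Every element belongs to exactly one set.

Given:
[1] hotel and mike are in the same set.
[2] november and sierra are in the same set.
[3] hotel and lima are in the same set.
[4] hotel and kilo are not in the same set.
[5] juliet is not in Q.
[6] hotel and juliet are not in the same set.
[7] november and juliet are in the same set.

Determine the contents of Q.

From (5): juliet ∉ Q.
(7): november matches juliet: november ∉ Q.
Only one set left: juliet ∈ N.
Only one set left: november ∈ N.
(2): sierra matches november: sierra ∈ N.
(6): hotel ∉ N.
Only one set left: hotel ∈ Q.
(1): mike matches hotel: mike ∉ N.
(1): mike matches hotel: mike ∈ Q.
(3): lima matches hotel: lima ∉ N.
(3): lima matches hotel: lima ∈ Q.
Only one set left: kilo ∈ N.

Q = {hotel, lima, mike}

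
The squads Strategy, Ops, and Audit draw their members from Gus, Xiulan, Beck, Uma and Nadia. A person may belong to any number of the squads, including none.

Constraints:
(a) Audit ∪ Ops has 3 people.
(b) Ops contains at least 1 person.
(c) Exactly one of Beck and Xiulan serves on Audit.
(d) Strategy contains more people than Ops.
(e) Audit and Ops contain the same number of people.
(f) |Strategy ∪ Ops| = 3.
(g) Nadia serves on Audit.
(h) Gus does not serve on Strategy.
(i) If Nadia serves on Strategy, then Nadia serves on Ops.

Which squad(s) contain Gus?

Gus: none

From (g): Nadia ∈ Audit.
From (h): Gus ∉ Strategy.
Suppose Gus ∈ Ops: no assignment then satisfies all the clues, so Gus ∉ Ops.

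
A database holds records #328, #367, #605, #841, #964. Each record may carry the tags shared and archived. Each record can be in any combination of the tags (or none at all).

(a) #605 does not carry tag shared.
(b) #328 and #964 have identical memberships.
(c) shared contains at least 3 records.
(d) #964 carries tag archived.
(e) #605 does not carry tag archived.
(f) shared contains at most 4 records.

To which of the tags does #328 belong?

#328: archived, shared

From (a): #605 ∉ shared.
From (d): #964 ∈ archived.
From (e): #605 ∉ archived.
(b): #328 matches #964: #328 ∈ archived.
Suppose #328 ∉ shared: no assignment then satisfies all the clues, so #328 ∈ shared.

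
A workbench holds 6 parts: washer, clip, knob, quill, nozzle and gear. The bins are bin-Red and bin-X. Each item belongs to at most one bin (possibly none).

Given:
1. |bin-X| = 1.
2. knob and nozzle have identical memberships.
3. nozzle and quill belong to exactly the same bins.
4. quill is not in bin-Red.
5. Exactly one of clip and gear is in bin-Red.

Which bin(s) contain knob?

From (4): quill ∉ bin-Red.
(3): nozzle matches quill: nozzle ∉ bin-Red.
(2): knob matches nozzle: knob ∉ bin-Red.
Suppose knob ∈ bin-X: no assignment then satisfies all the clues, so knob ∉ bin-X.

knob: none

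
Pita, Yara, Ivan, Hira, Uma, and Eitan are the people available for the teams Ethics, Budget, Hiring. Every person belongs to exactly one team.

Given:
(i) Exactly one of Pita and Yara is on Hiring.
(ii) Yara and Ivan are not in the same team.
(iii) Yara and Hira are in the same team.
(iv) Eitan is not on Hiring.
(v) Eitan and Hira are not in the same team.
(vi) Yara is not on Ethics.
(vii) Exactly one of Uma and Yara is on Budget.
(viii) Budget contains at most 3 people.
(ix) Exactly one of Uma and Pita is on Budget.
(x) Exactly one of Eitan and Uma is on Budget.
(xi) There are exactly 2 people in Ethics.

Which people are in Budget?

Budget = {Ivan, Uma}

From (iv): Eitan ∉ Hiring.
From (vi): Yara ∉ Ethics.
(iii): Hira matches Yara: Hira ∉ Ethics.
Suppose Pita ∈ Budget: no assignment then satisfies all the clues, so Pita ∉ Budget.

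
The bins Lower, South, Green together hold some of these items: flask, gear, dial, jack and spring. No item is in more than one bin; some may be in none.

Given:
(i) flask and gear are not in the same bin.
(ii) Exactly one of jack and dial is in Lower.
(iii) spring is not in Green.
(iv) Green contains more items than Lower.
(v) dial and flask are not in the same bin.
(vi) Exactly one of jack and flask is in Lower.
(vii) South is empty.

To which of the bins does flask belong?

flask: none

From (iii): spring ∉ Green.
(vii): South already has 0, so the rest are out.
Suppose flask ∈ Lower: no assignment then satisfies all the clues, so flask ∉ Lower.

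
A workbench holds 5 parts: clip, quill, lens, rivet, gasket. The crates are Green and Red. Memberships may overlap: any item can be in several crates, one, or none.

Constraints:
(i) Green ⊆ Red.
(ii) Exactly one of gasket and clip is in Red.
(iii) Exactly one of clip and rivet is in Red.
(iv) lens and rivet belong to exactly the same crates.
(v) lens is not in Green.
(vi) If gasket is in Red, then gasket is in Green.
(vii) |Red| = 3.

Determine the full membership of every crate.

Green = {gasket}; Red = {gasket, lens, rivet}

From (v): lens ∉ Green.
(iv): rivet matches lens: rivet ∉ Green.
Suppose clip ∈ Green: no assignment then satisfies all the clues, so clip ∉ Green.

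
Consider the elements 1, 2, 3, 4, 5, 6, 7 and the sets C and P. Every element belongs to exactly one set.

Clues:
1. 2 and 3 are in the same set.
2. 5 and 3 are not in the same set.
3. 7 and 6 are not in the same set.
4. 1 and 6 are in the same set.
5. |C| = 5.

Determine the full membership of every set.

C = {1, 2, 3, 4, 6}; P = {5, 7}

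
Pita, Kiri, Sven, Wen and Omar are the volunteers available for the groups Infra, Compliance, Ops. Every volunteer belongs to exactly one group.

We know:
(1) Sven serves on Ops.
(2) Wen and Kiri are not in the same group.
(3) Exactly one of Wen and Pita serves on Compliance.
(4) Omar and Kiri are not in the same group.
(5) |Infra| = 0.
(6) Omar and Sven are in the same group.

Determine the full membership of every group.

Infra = {}; Compliance = {Kiri, Pita}; Ops = {Omar, Sven, Wen}

From (1): Sven ∈ Ops.
(5): Infra already has 0, so the rest are out.
(6): Omar matches Sven: Omar ∉ Compliance.
(6): Omar matches Sven: Omar ∈ Ops.
(4): Kiri ∉ Ops.
Only one group left: Kiri ∈ Compliance.
(2): Wen ∉ Compliance.
(3) (exactly one): Pita ∈ Compliance.
Only one group left: Wen ∈ Ops.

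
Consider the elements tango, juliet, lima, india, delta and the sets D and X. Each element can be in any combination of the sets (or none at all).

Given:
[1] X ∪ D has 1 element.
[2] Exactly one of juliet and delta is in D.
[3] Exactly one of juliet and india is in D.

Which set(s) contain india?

india: none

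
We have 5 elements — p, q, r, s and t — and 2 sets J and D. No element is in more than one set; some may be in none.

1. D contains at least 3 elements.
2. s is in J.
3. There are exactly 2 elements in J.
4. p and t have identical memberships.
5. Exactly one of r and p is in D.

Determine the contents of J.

J = {r, s}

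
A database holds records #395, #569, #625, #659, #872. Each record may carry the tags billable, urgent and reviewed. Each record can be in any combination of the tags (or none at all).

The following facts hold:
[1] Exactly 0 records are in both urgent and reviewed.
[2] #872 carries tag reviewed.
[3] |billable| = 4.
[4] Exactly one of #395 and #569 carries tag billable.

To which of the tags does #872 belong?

#872: billable, reviewed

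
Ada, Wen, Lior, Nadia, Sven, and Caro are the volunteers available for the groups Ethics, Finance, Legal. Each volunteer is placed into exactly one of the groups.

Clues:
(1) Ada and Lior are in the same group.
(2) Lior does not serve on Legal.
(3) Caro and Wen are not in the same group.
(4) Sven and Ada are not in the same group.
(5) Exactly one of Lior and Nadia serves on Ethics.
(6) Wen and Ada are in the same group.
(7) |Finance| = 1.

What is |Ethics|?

3

From (2): Lior ∉ Legal.
(1): Ada matches Lior: Ada ∉ Legal.
(6): Wen matches Ada: Wen ∉ Legal.
Suppose Ada ∉ Ethics: no assignment then satisfies all the clues, so Ada ∈ Ethics.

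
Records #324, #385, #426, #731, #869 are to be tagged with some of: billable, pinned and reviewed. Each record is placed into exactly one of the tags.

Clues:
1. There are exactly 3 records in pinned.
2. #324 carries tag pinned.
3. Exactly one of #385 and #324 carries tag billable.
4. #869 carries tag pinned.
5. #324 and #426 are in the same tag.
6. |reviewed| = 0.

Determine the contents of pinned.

pinned = {#324, #426, #869}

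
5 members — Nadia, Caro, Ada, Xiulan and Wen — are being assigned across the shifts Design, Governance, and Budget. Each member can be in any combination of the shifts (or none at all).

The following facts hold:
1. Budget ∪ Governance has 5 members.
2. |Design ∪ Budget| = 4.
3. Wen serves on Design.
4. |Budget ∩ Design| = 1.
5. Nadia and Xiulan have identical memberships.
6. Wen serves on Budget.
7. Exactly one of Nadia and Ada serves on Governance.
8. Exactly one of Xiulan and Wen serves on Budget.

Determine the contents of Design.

Design = {Nadia, Wen, Xiulan}

From (3): Wen ∈ Design.
From (6): Wen ∈ Budget.
(8) (exactly one): Xiulan ∉ Budget.
(5): Nadia matches Xiulan: Nadia ∉ Budget.
Suppose Nadia ∉ Design: no assignment then satisfies all the clues, so Nadia ∈ Design.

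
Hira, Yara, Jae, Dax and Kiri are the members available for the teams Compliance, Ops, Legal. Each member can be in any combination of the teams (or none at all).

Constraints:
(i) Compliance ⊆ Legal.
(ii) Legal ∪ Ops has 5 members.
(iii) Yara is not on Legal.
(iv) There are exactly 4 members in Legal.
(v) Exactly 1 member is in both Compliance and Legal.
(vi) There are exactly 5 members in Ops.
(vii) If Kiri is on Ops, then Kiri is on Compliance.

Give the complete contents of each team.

Compliance = {Kiri}; Ops = {Dax, Hira, Jae, Kiri, Yara}; Legal = {Dax, Hira, Jae, Kiri}

From (iii): Yara ∉ Legal.
(i) contrapositive: Yara ∉ Compliance.
(iv): only 4 candidates remain for Legal, so all are in.
(vi): only 5 candidates remain for Ops, so all are in.
(vii): Kiri ∈ Compliance.
Suppose Hira ∈ Compliance: no assignment then satisfies all the clues, so Hira ∉ Compliance.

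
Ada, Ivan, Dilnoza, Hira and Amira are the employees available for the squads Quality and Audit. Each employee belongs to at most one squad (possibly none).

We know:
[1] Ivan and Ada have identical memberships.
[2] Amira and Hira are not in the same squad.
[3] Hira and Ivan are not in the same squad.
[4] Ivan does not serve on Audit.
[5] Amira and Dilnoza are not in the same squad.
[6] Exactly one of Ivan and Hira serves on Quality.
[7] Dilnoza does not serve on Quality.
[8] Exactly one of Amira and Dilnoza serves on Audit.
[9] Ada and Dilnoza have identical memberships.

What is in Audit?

Audit = {Amira}

From (4): Ivan ∉ Audit.
From (7): Dilnoza ∉ Quality.
(1): Ada matches Ivan: Ada ∉ Audit.
(9): Ada matches Dilnoza: Ada ∉ Quality.
(9): Dilnoza matches Ada: Dilnoza ∉ Audit.
(1): Ivan matches Ada: Ivan ∉ Quality.
(6) (exactly one): Hira ∈ Quality.
(8) (exactly one): Amira ∈ Audit.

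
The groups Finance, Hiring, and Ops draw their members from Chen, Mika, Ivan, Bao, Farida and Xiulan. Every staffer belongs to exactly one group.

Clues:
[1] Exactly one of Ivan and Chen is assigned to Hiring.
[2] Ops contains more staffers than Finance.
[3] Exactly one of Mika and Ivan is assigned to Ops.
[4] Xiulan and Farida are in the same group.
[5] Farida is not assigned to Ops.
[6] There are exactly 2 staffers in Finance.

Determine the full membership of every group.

Finance = {Farida, Xiulan}; Hiring = {Ivan}; Ops = {Bao, Chen, Mika}

From (5): Farida ∉ Ops.
(4): Xiulan matches Farida: Xiulan ∉ Ops.
Suppose Chen ∈ Finance: no assignment then satisfies all the clues, so Chen ∉ Finance.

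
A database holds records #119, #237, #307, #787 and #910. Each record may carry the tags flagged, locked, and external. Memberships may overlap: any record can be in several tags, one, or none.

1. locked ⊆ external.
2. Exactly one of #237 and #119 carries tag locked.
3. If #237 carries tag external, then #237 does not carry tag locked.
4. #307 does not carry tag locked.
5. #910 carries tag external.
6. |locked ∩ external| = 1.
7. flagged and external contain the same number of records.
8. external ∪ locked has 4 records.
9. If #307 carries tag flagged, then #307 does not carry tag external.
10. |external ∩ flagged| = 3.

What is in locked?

locked = {#119}

From (4): #307 ∉ locked.
From (5): #910 ∈ external.
Suppose #119 ∉ locked: no assignment then satisfies all the clues, so #119 ∈ locked.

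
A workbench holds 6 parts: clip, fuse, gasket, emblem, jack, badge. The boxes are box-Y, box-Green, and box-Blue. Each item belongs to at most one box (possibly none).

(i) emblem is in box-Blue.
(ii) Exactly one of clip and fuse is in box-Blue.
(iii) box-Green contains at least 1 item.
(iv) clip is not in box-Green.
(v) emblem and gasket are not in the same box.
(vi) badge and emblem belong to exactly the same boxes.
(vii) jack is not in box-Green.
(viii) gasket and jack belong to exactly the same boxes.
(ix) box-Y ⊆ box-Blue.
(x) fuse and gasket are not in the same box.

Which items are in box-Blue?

box-Blue = {badge, clip, emblem}

From (i): emblem ∈ box-Blue.
From (iv): clip ∉ box-Green.
From (vii): jack ∉ box-Green.
(v): gasket ∉ box-Blue.
(vi): badge matches emblem: badge ∉ box-Y.
(vi): badge matches emblem: badge ∉ box-Green.
(vi): badge matches emblem: badge ∈ box-Blue.
(viii): gasket matches jack: gasket ∉ box-Green.
(viii): jack matches gasket: jack ∉ box-Blue.
(ix) contrapositive: gasket ∉ box-Y.
(ix) contrapositive: jack ∉ box-Y.
(ii) (exactly one): clip ∈ box-Blue.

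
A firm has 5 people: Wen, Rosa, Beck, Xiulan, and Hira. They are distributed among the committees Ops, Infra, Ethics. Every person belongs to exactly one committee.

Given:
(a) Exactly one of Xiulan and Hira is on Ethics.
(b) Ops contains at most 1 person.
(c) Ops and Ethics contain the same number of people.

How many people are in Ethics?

1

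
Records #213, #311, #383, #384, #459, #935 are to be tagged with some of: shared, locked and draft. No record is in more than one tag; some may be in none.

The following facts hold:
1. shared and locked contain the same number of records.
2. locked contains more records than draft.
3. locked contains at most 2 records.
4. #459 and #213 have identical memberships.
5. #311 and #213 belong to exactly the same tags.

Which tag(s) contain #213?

#213: none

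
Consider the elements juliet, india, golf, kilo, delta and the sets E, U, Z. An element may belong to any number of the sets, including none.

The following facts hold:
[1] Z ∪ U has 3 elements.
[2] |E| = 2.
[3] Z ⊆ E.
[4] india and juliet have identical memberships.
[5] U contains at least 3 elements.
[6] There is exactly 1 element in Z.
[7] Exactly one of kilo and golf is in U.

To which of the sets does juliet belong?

juliet: U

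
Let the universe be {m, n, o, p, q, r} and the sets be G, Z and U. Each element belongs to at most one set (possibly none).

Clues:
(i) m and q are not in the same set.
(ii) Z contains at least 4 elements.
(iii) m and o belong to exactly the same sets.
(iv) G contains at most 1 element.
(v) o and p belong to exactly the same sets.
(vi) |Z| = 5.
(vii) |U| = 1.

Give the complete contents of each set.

G = {}; Z = {m, n, o, p, r}; U = {q}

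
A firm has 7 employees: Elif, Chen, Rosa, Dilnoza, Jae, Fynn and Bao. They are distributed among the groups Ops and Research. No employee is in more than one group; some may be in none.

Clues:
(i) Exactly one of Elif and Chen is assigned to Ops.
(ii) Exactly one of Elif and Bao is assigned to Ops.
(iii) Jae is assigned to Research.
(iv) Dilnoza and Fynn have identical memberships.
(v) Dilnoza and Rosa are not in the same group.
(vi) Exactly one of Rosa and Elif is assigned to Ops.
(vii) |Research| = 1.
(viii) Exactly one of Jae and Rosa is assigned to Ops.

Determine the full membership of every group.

Ops = {Bao, Chen, Rosa}; Research = {Jae}

From (iii): Jae ∈ Research.
(vii): Research already has 1, so the rest are out.
(viii) (exactly one): Rosa ∈ Ops.
(v): Dilnoza ∉ Ops.
(vi) (exactly one): Elif ∉ Ops.
(i) (exactly one): Chen ∈ Ops.
(ii) (exactly one): Bao ∈ Ops.
(iv): Fynn matches Dilnoza: Fynn ∉ Ops.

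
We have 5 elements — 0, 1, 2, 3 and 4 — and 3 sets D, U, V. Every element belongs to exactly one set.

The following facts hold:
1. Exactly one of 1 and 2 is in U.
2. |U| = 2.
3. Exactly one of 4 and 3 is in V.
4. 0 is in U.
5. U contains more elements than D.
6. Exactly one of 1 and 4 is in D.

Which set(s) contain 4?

4: D

From (4): 0 ∈ U.
Suppose 4 ∉ D: no assignment then satisfies all the clues, so 4 ∈ D.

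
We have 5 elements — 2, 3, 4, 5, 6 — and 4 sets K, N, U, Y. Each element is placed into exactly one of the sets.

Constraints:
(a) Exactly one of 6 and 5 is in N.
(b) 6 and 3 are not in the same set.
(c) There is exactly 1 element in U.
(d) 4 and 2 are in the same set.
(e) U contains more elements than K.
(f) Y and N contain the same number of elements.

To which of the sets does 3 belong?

3: N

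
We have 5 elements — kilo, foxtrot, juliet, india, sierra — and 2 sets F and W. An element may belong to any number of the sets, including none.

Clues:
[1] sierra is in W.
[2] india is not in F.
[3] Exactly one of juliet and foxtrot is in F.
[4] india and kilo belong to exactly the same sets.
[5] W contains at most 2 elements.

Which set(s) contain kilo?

From (1): sierra ∈ W.
From (2): india ∉ F.
(4): kilo matches india: kilo ∉ F.
Suppose kilo ∈ W: no assignment then satisfies all the clues, so kilo ∉ W.

kilo: none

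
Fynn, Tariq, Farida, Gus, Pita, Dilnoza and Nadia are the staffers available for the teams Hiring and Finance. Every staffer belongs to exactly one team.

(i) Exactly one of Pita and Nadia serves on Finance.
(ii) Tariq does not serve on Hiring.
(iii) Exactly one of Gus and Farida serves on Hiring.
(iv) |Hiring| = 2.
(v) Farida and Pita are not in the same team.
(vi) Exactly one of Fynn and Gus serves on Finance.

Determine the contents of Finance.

Finance = {Dilnoza, Farida, Fynn, Nadia, Tariq}

From (ii): Tariq ∉ Hiring.
Only one team left: Tariq ∈ Finance.
Suppose Fynn ∉ Finance: no assignment then satisfies all the clues, so Fynn ∈ Finance.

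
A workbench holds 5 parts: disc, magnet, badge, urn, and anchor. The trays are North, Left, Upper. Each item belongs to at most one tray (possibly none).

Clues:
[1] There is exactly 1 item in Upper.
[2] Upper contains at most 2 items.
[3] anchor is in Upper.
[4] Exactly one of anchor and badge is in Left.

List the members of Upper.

From (3): anchor ∈ Upper.
(1): Upper already has 1, so the rest are out.
(4) (exactly one): badge ∈ Left.

Upper = {anchor}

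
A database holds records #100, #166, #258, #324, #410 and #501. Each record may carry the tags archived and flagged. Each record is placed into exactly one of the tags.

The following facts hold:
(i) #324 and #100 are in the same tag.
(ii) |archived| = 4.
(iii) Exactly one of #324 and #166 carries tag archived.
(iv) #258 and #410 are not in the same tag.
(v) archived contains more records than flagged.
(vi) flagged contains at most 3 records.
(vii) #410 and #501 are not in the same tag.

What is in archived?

archived = {#100, #258, #324, #501}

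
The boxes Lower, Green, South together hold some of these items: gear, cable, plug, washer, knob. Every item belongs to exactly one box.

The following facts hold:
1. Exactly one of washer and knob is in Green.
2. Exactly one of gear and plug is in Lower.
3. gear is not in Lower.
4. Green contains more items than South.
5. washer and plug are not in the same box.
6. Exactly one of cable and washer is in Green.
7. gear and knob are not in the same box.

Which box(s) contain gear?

gear: Green

From (3): gear ∉ Lower.
(2) (exactly one): plug ∈ Lower.
(5): washer ∉ Lower.
Suppose gear ∉ Green: no assignment then satisfies all the clues, so gear ∈ Green.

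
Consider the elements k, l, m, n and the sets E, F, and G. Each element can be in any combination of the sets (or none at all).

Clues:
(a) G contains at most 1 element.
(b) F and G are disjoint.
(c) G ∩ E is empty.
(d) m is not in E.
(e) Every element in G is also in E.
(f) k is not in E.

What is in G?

G = {}

From (d): m ∉ E.
From (f): k ∉ E.
(e) contrapositive: k ∉ G.
(e) contrapositive: m ∉ G.
Suppose l ∈ G: no assignment then satisfies all the clues, so l ∉ G.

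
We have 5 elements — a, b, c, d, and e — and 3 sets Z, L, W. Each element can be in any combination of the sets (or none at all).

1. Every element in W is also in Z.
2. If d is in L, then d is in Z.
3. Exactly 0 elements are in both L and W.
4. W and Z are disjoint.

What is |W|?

0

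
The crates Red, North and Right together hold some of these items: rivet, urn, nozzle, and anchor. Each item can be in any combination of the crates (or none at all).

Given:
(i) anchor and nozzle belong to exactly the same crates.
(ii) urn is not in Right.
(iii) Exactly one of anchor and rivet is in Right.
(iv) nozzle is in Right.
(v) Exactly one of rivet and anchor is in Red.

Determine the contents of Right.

Right = {anchor, nozzle}

From (ii): urn ∉ Right.
From (iv): nozzle ∈ Right.
(i): anchor matches nozzle: anchor ∈ Right.
(iii) (exactly one): rivet ∉ Right.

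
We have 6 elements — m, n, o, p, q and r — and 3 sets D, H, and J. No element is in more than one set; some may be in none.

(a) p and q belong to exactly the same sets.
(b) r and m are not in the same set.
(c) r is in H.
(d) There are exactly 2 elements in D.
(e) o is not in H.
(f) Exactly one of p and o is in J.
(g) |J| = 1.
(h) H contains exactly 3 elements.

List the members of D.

D = {m, n}

From (c): r ∈ H.
From (e): o ∉ H.
(b): m ∉ H.
Suppose m ∉ D: no assignment then satisfies all the clues, so m ∈ D.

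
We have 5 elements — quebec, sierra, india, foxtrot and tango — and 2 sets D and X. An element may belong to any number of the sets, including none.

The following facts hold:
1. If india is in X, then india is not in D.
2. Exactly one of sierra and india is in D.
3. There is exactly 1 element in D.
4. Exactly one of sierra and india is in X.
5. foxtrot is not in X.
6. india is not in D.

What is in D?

D = {sierra}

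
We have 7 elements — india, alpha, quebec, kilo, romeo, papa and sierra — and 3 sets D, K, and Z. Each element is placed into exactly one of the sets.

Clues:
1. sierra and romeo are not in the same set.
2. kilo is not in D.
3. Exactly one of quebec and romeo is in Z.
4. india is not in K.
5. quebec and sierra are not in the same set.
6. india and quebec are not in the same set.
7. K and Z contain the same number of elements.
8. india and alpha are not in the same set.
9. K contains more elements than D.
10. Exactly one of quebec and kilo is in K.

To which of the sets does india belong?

india: Z

From (2): kilo ∉ D.
From (4): india ∉ K.
Suppose india ∈ D: no assignment then satisfies all the clues, so india ∉ D.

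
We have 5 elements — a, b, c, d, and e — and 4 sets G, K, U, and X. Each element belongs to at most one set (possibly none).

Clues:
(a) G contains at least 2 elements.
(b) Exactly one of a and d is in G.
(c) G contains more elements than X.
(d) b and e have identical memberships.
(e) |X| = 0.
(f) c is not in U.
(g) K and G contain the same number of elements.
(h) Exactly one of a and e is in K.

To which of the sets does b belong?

b: K

From (f): c ∉ U.
(e): X already has 0, so the rest are out.
Suppose b ∈ G: no assignment then satisfies all the clues, so b ∉ G.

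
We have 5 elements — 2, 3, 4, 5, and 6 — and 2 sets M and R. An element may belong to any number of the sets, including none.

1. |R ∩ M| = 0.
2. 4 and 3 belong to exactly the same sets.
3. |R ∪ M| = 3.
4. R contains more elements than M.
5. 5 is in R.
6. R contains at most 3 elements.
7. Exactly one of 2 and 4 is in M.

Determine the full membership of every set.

M = {2}; R = {5, 6}

From (5): 5 ∈ R.
Suppose 2 ∉ M: no assignment then satisfies all the clues, so 2 ∈ M.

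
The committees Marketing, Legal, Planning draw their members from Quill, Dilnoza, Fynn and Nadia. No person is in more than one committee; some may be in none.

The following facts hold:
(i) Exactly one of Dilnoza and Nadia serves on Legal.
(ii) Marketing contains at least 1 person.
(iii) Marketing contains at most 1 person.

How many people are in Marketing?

1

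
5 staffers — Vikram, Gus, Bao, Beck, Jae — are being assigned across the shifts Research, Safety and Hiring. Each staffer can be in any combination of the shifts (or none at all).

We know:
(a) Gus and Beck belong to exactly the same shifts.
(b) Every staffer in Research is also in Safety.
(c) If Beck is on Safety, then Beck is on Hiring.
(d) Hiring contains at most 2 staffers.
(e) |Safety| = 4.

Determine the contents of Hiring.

Hiring = {Beck, Gus}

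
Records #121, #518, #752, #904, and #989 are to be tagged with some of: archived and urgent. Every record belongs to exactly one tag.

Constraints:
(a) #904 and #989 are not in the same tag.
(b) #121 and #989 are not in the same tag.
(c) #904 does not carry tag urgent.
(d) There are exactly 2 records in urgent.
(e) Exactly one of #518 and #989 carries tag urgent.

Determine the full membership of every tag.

archived = {#121, #518, #904}; urgent = {#752, #989}

From (c): #904 ∉ urgent.
Only one tag left: #904 ∈ archived.
(a): #989 ∉ archived.
Only one tag left: #989 ∈ urgent.
(b): #121 ∉ urgent.
(e) (exactly one): #518 ∉ urgent.
Only one tag left: #121 ∈ archived.
Only one tag left: #518 ∈ archived.
(d): only 2 candidates remain for urgent, so all are in.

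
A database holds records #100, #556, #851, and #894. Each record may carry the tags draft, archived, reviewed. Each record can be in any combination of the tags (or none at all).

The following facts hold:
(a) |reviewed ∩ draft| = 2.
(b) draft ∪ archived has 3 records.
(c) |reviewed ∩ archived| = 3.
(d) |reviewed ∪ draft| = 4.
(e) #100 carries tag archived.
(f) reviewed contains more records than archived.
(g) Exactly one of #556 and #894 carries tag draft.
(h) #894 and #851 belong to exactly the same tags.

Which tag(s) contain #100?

#100: archived, reviewed

From (e): #100 ∈ archived.
Suppose #100 ∈ draft: no assignment then satisfies all the clues, so #100 ∉ draft.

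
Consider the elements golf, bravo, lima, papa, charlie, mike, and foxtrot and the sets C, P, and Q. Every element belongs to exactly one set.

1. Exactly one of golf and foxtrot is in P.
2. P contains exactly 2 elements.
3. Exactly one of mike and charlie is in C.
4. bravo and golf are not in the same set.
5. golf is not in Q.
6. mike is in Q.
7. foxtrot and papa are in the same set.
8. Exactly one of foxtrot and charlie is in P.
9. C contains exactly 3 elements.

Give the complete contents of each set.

C = {charlie, golf, lima}; P = {foxtrot, papa}; Q = {bravo, mike}

From (5): golf ∉ Q.
From (6): mike ∈ Q.
(3) (exactly one): charlie ∈ C.
(8) (exactly one): foxtrot ∈ P.
(1) (exactly one): golf ∉ P.
(7): papa matches foxtrot: papa ∉ C.
(7): papa matches foxtrot: papa ∈ P.
Only one set left: golf ∈ C.
(2): P already has 2, so the rest are out.
(4): bravo ∉ C.
(9): only 3 candidates remain for C, so all are in.
Only one set left: bravo ∈ Q.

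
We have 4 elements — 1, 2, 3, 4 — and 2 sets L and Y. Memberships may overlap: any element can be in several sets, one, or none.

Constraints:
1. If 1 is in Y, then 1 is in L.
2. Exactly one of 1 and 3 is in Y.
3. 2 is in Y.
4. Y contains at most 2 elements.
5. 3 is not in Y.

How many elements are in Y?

2

From (3): 2 ∈ Y.
From (5): 3 ∉ Y.
(2) (exactly one): 1 ∈ Y.
(4): Y already has 2, so the rest are out.
(1): 1 ∈ L.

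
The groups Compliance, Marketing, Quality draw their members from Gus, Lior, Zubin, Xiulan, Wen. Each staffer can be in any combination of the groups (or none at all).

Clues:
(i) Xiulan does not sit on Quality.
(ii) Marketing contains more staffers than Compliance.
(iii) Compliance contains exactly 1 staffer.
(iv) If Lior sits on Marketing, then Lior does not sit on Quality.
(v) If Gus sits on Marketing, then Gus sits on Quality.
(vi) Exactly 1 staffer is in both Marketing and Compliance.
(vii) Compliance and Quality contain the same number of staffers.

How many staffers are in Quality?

1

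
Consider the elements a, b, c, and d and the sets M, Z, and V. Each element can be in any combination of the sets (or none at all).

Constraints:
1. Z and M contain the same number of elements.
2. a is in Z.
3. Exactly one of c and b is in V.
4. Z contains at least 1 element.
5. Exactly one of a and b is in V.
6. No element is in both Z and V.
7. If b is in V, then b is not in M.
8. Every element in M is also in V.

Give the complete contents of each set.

M = {d}; Z = {a}; V = {b, d}

From (2): a ∈ Z.
(6) (disjoint): a ∉ V.
(8) contrapositive: a ∉ M.
(5) (exactly one): b ∈ V.
(6) (disjoint): b ∉ Z.
(7): b ∉ M.
(3) (exactly one): c ∉ V.
(8) contrapositive: c ∉ M.
Suppose c ∈ Z: no assignment then satisfies all the clues, so c ∉ Z.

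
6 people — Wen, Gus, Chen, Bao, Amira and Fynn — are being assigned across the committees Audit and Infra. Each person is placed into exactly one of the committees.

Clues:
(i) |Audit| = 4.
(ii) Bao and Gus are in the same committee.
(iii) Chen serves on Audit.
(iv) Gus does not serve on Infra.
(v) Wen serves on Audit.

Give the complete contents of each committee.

From (iii): Chen ∈ Audit.
From (iv): Gus ∉ Infra.
From (v): Wen ∈ Audit.
(ii): Bao matches Gus: Bao ∉ Infra.
Only one committee left: Gus ∈ Audit.
Only one committee left: Bao ∈ Audit.
(i): Audit already has 4, so the rest are out.
Only one committee left: Amira ∈ Infra.
Only one committee left: Fynn ∈ Infra.

Audit = {Bao, Chen, Gus, Wen}; Infra = {Amira, Fynn}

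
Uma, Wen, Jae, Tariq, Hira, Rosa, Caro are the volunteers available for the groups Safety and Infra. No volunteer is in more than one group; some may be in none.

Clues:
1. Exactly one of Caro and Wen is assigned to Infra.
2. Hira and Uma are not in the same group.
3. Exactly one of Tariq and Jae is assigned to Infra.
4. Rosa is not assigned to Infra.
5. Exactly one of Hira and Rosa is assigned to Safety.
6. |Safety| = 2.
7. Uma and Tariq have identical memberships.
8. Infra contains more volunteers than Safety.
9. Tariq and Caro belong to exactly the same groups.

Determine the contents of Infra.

Infra = {Caro, Tariq, Uma}

From (4): Rosa ∉ Infra.
Suppose Uma ∉ Infra: no assignment then satisfies all the clues, so Uma ∈ Infra.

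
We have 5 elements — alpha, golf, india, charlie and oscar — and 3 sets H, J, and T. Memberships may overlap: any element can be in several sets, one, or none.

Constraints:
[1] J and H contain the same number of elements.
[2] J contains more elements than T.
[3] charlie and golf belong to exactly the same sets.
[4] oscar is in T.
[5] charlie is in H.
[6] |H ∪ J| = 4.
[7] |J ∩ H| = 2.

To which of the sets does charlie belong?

charlie: H, J

From (4): oscar ∈ T.
From (5): charlie ∈ H.
(3): golf matches charlie: golf ∈ H.
Suppose charlie ∉ J: no assignment then satisfies all the clues, so charlie ∈ J.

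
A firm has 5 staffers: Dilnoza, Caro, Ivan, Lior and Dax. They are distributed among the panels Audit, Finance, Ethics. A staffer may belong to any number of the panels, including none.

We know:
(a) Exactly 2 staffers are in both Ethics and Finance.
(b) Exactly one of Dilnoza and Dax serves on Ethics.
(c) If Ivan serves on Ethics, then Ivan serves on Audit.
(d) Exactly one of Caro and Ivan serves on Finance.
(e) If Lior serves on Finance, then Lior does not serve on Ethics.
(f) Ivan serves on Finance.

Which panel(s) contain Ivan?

Ivan: Audit, Ethics, Finance

From (f): Ivan ∈ Finance.
(d) (exactly one): Caro ∉ Finance.
Suppose Ivan ∉ Audit: no assignment then satisfies all the clues, so Ivan ∈ Audit.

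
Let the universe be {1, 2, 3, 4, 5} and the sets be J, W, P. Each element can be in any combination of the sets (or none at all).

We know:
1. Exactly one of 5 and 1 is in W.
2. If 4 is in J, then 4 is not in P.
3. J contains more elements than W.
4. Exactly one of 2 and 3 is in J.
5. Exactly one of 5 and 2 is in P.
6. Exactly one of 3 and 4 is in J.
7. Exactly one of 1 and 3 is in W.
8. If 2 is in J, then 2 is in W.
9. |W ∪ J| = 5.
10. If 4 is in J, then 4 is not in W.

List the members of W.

W = {2, 3, 5}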